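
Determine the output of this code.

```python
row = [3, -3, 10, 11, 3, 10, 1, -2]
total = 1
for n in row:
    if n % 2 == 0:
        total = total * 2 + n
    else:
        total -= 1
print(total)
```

n=3: not even, total = 1-1 = 0
n=-3: not even, total = 0-1 = -1
n=10: even, total = (-1)*2+10 = 8
n=11: not even, total = 8-1 = 7
n=3: not even, total = 7-1 = 6
n=10: even, total = 6*2+10 = 22
n=1: not even, total = 22-1 = 21
n=-2: even, total = 21*2+(-2) = 40

40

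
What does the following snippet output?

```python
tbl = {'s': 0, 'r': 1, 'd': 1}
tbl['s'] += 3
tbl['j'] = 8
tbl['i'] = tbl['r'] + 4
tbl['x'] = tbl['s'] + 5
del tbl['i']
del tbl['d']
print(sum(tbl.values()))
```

tbl['s'] = 0+3 = 3 → {'s': 3, 'r': 1, 'd': 1}
tbl['j'] = 8 → {'s': 3, 'r': 1, 'd': 1, 'j': 8}
tbl['i'] = tbl['r']+4 = 5 → {'s': 3, 'r': 1, 'd': 1, 'j': 8, 'i': 5}
tbl['x'] = tbl['s']+5 = 8 → {'s': 3, 'r': 1, 'd': 1, 'j': 8, 'i': 5, 'x': 8}
del 'i' → {'s': 3, 'r': 1, 'd': 1, 'j': 8, 'x': 8}
del 'd' → {'s': 3, 'r': 1, 'j': 8, 'x': 8}
sum of values = 20

20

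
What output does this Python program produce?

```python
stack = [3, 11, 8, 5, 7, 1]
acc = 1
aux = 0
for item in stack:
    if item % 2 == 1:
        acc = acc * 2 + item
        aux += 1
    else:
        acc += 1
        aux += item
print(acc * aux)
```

2743

item=3: odd, acc = 1*2+3 = 5; aux=1
item=11: odd, acc = 5*2+11 = 21; aux=2
item=8: not odd, acc = 21+1 = 22; aux=10
item=5: odd, acc = 22*2+5 = 49; aux=11
item=7: odd, acc = 49*2+7 = 105; aux=12
item=1: odd, acc = 105*2+1 = 211; aux=13
acc*aux = 211*13 = 2743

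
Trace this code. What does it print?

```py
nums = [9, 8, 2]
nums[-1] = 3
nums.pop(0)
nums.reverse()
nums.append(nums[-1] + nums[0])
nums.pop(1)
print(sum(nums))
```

nums[-1] = 3 → [9, 8, 3]
pop(0) removes 9 → [8, 3]
reverse → [3, 8]
append nums[-1]+nums[0] = 8+3 = 11 → [3, 8, 11]
pop(1) removes 8 → [3, 11]
sum = 14

14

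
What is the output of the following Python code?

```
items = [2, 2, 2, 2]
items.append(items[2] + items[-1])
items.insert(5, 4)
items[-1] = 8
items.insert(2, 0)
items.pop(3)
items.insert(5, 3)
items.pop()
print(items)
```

append items[2]+items[-1] = 2+2 = 4 → [2, 2, 2, 2, 4]
insert 4 at 5 → [2, 2, 2, 2, 4, 4]
items[-1] = 8 → [2, 2, 2, 2, 4, 8]
insert 0 at 2 → [2, 2, 0, 2, 2, 4, 8]
pop(3) removes 2 → [2, 2, 0, 2, 4, 8]
insert 3 at 5 → [2, 2, 0, 2, 4, 3, 8]
pop() removes 8 → [2, 2, 0, 2, 4, 3]

[2, 2, 0, 2, 4, 3]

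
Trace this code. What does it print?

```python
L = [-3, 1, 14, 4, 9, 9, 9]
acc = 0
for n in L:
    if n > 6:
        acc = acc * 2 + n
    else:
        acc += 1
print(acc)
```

215

n=-3: not >6, acc = 0+1 = 1
n=1: not >6, acc = 1+1 = 2
n=14: >6, acc = 2*2+14 = 18
n=4: not >6, acc = 18+1 = 19
n=9: >6, acc = 19*2+9 = 47
n=9: >6, acc = 47*2+9 = 103
n=9: >6, acc = 103*2+9 = 215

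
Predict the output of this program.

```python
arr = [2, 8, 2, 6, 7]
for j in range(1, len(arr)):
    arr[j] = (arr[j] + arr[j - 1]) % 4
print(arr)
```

[2, 2, 0, 2, 1]

j=1: arr[1] = (8+2)%4 = 2 → [2, 2, 2, 6, 7]
j=2: arr[2] = (2+2)%4 = 0 → [2, 2, 0, 6, 7]
j=3: arr[3] = (6+0)%4 = 2 → [2, 2, 0, 2, 7]
j=4: arr[4] = (7+2)%4 = 1 → [2, 2, 0, 2, 1]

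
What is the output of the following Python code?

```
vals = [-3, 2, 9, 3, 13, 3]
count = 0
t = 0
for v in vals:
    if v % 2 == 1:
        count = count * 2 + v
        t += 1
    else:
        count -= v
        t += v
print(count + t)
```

v=-3: odd, count = 0*2+(-3) = -3; t=1
v=2: not odd, count = (-3)-2 = -5; t=3
v=9: odd, count = (-5)*2+9 = -1; t=4
v=3: odd, count = (-1)*2+3 = 1; t=5
v=13: odd, count = 1*2+13 = 15; t=6
v=3: odd, count = 15*2+3 = 33; t=7
count+t = 33+7 = 40

40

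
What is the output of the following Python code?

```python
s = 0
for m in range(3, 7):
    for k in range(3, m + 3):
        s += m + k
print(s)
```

m=3,k=3: s = 0+6 = 6
m=3,k=4: s = 6+7 = 13
m=3,k=5: s = 13+8 = 21
m=4,k=3: s = 21+7 = 28
m=4,k=4: s = 28+8 = 36
m=4,k=5: s = 36+9 = 45
m=4,k=6: s = 45+10 = 55
m=5,k=3: s = 55+8 = 63
m=5,k=4: s = 63+9 = 72
m=5,k=5: s = 72+10 = 82
m=5,k=6: s = 82+11 = 93
m=5,k=7: s = 93+12 = 105
m=6,k=3: s = 105+9 = 114
m=6,k=4: s = 114+10 = 124
m=6,k=5: s = 124+11 = 135
m=6,k=6: s = 135+12 = 147
m=6,k=7: s = 147+13 = 160
m=6,k=8: s = 160+14 = 174

174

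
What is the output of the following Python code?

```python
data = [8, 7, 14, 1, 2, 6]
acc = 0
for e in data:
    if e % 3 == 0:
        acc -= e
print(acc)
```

-6

e=8: not %3==0
e=7: not %3==0
e=14: not %3==0
e=1: not %3==0
e=2: not %3==0
e=6: %3==0, acc = 0-6 = -6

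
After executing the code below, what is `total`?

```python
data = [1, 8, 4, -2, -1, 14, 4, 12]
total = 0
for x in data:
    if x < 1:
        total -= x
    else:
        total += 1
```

9

x=1: not <1, total = 0+1 = 1
x=8: not <1, total = 1+1 = 2
x=4: not <1, total = 2+1 = 3
x=-2: <1, total = 3-(-2) = 5
x=-1: <1, total = 5-(-1) = 6
x=14: not <1, total = 6+1 = 7
x=4: not <1, total = 7+1 = 8
x=12: not <1, total = 8+1 = 9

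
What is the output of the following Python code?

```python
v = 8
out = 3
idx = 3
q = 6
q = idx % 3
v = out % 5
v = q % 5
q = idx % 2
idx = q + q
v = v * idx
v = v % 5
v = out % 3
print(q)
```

1

q = 3%3 = 0
v = 3%5 = 3
v = 0%5 = 0
q = 3%2 = 1
idx = 1+1 = 2
v = 0*2 = 0
v = 0%5 = 0
v = 3%3 = 0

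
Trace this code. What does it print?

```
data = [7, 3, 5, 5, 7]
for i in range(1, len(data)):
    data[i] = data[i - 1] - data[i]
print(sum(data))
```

i=1: data[1] = 7-3 = 4 → [7, 4, 5, 5, 7]
i=2: data[2] = 4-5 = -1 → [7, 4, -1, 5, 7]
i=3: data[3] = (-1)-5 = -6 → [7, 4, -1, -6, 7]
i=4: data[4] = (-6)-7 = -13 → [7, 4, -1, -6, -13]
sum = -9

-9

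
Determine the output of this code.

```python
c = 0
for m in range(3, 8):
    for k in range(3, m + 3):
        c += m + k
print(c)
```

265

m=3,k=3: c = 0+6 = 6
m=3,k=4: c = 6+7 = 13
m=3,k=5: c = 13+8 = 21
m=4,k=3: c = 21+7 = 28
m=4,k=4: c = 28+8 = 36
m=4,k=5: c = 36+9 = 45
m=4,k=6: c = 45+10 = 55
m=5,k=3: c = 55+8 = 63
m=5,k=4: c = 63+9 = 72
m=5,k=5: c = 72+10 = 82
m=5,k=6: c = 82+11 = 93
m=5,k=7: c = 93+12 = 105
m=6,k=3: c = 105+9 = 114
m=6,k=4: c = 114+10 = 124
m=6,k=5: c = 124+11 = 135
m=6,k=6: c = 135+12 = 147
m=6,k=7: c = 147+13 = 160
m=6,k=8: c = 160+14 = 174
m=7,k=3: c = 174+10 = 184
m=7,k=4: c = 184+11 = 195
m=7,k=5: c = 195+12 = 207
m=7,k=6: c = 207+13 = 220
m=7,k=7: c = 220+14 = 234
m=7,k=8: c = 234+15 = 249
m=7,k=9: c = 249+16 = 265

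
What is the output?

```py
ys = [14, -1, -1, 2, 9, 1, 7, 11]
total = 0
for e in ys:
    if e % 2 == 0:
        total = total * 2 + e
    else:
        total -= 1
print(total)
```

22

e=14: even, total = 0*2+14 = 14
e=-1: not even, total = 14-1 = 13
e=-1: not even, total = 13-1 = 12
e=2: even, total = 12*2+2 = 26
e=9: not even, total = 26-1 = 25
e=1: not even, total = 25-1 = 24
e=7: not even, total = 24-1 = 23
e=11: not even, total = 23-1 = 22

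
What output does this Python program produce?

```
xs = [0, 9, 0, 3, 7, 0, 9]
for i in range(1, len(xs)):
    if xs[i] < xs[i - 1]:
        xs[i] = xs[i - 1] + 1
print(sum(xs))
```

69

i=1: 9>=0, unchanged → [0, 9, 0, 3, 7, 0, 9]
i=2: 0<9, xs[2] = 9+1 = 10 → [0, 9, 10, 3, 7, 0, 9]
i=3: 3<10, xs[3] = 10+1 = 11 → [0, 9, 10, 11, 7, 0, 9]
i=4: 7<11, xs[4] = 11+1 = 12 → [0, 9, 10, 11, 12, 0, 9]
i=5: 0<12, xs[5] = 12+1 = 13 → [0, 9, 10, 11, 12, 13, 9]
i=6: 9<13, xs[6] = 13+1 = 14 → [0, 9, 10, 11, 12, 13, 14]
sum = 69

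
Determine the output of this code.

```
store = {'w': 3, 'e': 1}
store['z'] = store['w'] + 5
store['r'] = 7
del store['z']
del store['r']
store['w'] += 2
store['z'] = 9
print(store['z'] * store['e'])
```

store['z'] = store['w']+5 = 8 → {'w': 3, 'e': 1, 'z': 8}
store['r'] = 7 → {'w': 3, 'e': 1, 'z': 8, 'r': 7}
del 'z' → {'w': 3, 'e': 1, 'r': 7}
del 'r' → {'w': 3, 'e': 1}
store['w'] = 3+2 = 5 → {'w': 5, 'e': 1}
store['z'] = 9 → {'w': 5, 'e': 1, 'z': 9}
store['z']*store['e'] = 9*1 = 9

9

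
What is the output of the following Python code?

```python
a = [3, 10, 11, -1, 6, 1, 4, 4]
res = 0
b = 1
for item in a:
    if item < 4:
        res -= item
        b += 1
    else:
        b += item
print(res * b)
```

-117

item=3: <4, res = 0-3 = -3; b=2
item=10: not <4; b=12
item=11: not <4; b=23
item=-1: <4, res = (-3)-(-1) = -2; b=24
item=6: not <4; b=30
item=1: <4, res = (-2)-1 = -3; b=31
item=4: not <4; b=35
item=4: not <4; b=39
res*b = (-3)*39 = -117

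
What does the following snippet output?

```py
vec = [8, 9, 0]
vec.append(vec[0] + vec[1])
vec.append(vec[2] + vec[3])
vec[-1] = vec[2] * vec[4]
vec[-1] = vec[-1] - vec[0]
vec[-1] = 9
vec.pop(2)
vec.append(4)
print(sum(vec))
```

append vec[0]+vec[1] = 8+9 = 17 → [8, 9, 0, 17]
append vec[2]+vec[3] = 0+17 = 17 → [8, 9, 0, 17, 17]
vec[-1] = vec[2]*vec[4] = 0*17 = 0 → [8, 9, 0, 17, 0]
vec[-1] = vec[-1]-vec[0] = 0-8 = -8 → [8, 9, 0, 17, -8]
vec[-1] = 9 → [8, 9, 0, 17, 9]
pop(2) removes 0 → [8, 9, 17, 9]
append 4 → [8, 9, 17, 9, 4]
sum = 47

47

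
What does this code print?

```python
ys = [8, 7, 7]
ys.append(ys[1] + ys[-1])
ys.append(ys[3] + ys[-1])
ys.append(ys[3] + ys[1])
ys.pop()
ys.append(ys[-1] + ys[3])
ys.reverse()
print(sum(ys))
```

106

append ys[1]+ys[-1] = 7+7 = 14 → [8, 7, 7, 14]
append ys[3]+ys[-1] = 14+14 = 28 → [8, 7, 7, 14, 28]
append ys[3]+ys[1] = 14+7 = 21 → [8, 7, 7, 14, 28, 21]
pop() removes 21 → [8, 7, 7, 14, 28]
append ys[-1]+ys[3] = 28+14 = 42 → [8, 7, 7, 14, 28, 42]
reverse → [42, 28, 14, 7, 7, 8]
sum = 106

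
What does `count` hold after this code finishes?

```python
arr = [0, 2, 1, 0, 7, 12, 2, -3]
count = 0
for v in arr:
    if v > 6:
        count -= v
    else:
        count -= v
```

v=0: not >6, count = 0-0 = 0
v=2: not >6, count = 0-2 = -2
v=1: not >6, count = (-2)-1 = -3
v=0: not >6, count = (-3)-0 = -3
v=7: >6, count = (-3)-7 = -10
v=12: >6, count = (-10)-12 = -22
v=2: not >6, count = (-22)-2 = -24
v=-3: not >6, count = (-24)-(-3) = -21

-21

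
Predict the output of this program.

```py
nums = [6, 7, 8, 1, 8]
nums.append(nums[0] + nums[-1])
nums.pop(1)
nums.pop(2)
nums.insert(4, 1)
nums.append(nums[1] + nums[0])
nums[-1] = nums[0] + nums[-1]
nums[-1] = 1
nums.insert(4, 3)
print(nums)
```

[6, 8, 8, 14, 3, 1, 1]

append nums[0]+nums[-1] = 6+8 = 14 → [6, 7, 8, 1, 8, 14]
pop(1) removes 7 → [6, 8, 1, 8, 14]
pop(2) removes 1 → [6, 8, 8, 14]
insert 1 at 4 → [6, 8, 8, 14, 1]
append nums[1]+nums[0] = 8+6 = 14 → [6, 8, 8, 14, 1, 14]
nums[-1] = nums[0]+nums[-1] = 6+14 = 20 → [6, 8, 8, 14, 1, 20]
nums[-1] = 1 → [6, 8, 8, 14, 1, 1]
insert 3 at 4 → [6, 8, 8, 14, 3, 1, 1]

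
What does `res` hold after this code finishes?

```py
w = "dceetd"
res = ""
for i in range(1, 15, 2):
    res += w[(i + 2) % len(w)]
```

i=1: add w[3]='e' → 'e'
i=3: add w[5]='d' → 'ed'
i=5: add w[1]='c' → 'edc'
i=7: add w[3]='e' → 'edce'
i=9: add w[5]='d' → 'edced'
i=11: add w[1]='c' → 'edcedc'
i=13: add w[3]='e' → 'edcedce'

'edcedce'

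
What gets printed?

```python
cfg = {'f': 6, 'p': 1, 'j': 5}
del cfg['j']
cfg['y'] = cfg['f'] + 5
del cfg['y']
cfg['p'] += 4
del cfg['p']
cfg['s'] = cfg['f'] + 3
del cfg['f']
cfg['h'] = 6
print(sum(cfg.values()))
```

15

del 'j' → {'f': 6, 'p': 1}
cfg['y'] = cfg['f']+5 = 11 → {'f': 6, 'p': 1, 'y': 11}
del 'y' → {'f': 6, 'p': 1}
cfg['p'] = 1+4 = 5 → {'f': 6, 'p': 5}
del 'p' → {'f': 6}
cfg['s'] = cfg['f']+3 = 9 → {'f': 6, 's': 9}
del 'f' → {'s': 9}
cfg['h'] = 6 → {'s': 9, 'h': 6}
sum of values = 15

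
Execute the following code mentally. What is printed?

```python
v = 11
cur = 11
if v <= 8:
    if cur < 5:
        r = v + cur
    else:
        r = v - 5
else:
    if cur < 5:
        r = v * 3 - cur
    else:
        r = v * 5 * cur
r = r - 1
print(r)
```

v=11, cur=11
v <= 8 is False; cur < 5 is False
→ r = v * 5 * cur = 605
r = 605-1 = 604

604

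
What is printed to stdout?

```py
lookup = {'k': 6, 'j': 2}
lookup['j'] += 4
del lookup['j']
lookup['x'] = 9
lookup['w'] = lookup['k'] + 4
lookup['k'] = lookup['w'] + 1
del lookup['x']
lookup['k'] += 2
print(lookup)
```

lookup['j'] = 2+4 = 6 → {'k': 6, 'j': 6}
del 'j' → {'k': 6}
lookup['x'] = 9 → {'k': 6, 'x': 9}
lookup['w'] = lookup['k']+4 = 10 → {'k': 6, 'x': 9, 'w': 10}
lookup['k'] = lookup['w']+1 = 11 → {'k': 11, 'x': 9, 'w': 10}
del 'x' → {'k': 11, 'w': 10}
lookup['k'] = 11+2 = 13 → {'k': 13, 'w': 10}

{'k': 13, 'w': 10}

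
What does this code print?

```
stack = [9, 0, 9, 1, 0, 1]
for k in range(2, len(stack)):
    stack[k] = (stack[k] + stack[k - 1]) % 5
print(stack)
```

k=2: stack[2] = (9+0)%5 = 4 → [9, 0, 4, 1, 0, 1]
k=3: stack[3] = (1+4)%5 = 0 → [9, 0, 4, 0, 0, 1]
k=4: stack[4] = (0+0)%5 = 0 → [9, 0, 4, 0, 0, 1]
k=5: stack[5] = (1+0)%5 = 1 → [9, 0, 4, 0, 0, 1]

[9, 0, 4, 0, 0, 1]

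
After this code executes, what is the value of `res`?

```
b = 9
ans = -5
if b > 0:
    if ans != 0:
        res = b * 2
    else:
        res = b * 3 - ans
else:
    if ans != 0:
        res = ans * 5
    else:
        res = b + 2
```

b=9, ans=-5
b > 0 is True; ans != 0 is True
→ res = b * 2 = 18

18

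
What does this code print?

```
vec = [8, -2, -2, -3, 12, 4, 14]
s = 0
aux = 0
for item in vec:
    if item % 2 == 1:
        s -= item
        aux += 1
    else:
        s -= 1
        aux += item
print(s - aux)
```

item=8: not odd, s = 0-1 = -1; aux=8
item=-2: not odd, s = (-1)-1 = -2; aux=6
item=-2: not odd, s = (-2)-1 = -3; aux=4
item=-3: odd, s = (-3)-(-3) = 0; aux=5
item=12: not odd, s = 0-1 = -1; aux=17
item=4: not odd, s = (-1)-1 = -2; aux=21
item=14: not odd, s = (-2)-1 = -3; aux=35
s-aux = (-3)-35 = -38

-38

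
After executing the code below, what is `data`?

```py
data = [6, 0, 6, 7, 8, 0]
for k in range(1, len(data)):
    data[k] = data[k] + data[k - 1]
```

[6, 6, 12, 19, 27, 27]

k=1: data[1] = 0+6 = 6 → [6, 6, 6, 7, 8, 0]
k=2: data[2] = 6+6 = 12 → [6, 6, 12, 7, 8, 0]
k=3: data[3] = 7+12 = 19 → [6, 6, 12, 19, 8, 0]
k=4: data[4] = 8+19 = 27 → [6, 6, 12, 19, 27, 0]
k=5: data[5] = 0+27 = 27 → [6, 6, 12, 19, 27, 27]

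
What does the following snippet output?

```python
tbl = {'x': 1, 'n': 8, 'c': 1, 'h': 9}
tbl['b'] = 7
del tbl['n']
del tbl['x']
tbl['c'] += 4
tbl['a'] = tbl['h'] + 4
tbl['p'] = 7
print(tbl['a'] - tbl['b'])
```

tbl['b'] = 7 → {'x': 1, 'n': 8, 'c': 1, 'h': 9, 'b': 7}
del 'n' → {'x': 1, 'c': 1, 'h': 9, 'b': 7}
del 'x' → {'c': 1, 'h': 9, 'b': 7}
tbl['c'] = 1+4 = 5 → {'c': 5, 'h': 9, 'b': 7}
tbl['a'] = tbl['h']+4 = 13 → {'c': 5, 'h': 9, 'b': 7, 'a': 13}
tbl['p'] = 7 → {'c': 5, 'h': 9, 'b': 7, 'a': 13, 'p': 7}
tbl['a']-tbl['b'] = 13-7 = 6

6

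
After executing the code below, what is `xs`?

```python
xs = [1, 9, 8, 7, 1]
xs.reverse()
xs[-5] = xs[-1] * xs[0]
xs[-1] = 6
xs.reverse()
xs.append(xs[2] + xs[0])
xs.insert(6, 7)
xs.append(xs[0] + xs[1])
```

[6, 9, 8, 7, 1, 14, 7, 15]

reverse → [1, 7, 8, 9, 1]
xs[-5] = xs[-1]*xs[0] = 1*1 = 1 → [1, 7, 8, 9, 1]
xs[-1] = 6 → [1, 7, 8, 9, 6]
reverse → [6, 9, 8, 7, 1]
append xs[2]+xs[0] = 8+6 = 14 → [6, 9, 8, 7, 1, 14]
insert 7 at 6 → [6, 9, 8, 7, 1, 14, 7]
append xs[0]+xs[1] = 6+9 = 15 → [6, 9, 8, 7, 1, 14, 7, 15]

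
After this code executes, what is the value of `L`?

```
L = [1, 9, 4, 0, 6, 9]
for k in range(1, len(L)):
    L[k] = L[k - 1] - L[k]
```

[1, -8, -12, -12, -18, -27]

k=1: L[1] = 1-9 = -8 → [1, -8, 4, 0, 6, 9]
k=2: L[2] = (-8)-4 = -12 → [1, -8, -12, 0, 6, 9]
k=3: L[3] = (-12)-0 = -12 → [1, -8, -12, -12, 6, 9]
k=4: L[4] = (-12)-6 = -18 → [1, -8, -12, -12, -18, 9]
k=5: L[5] = (-18)-9 = -27 → [1, -8, -12, -12, -18, -27]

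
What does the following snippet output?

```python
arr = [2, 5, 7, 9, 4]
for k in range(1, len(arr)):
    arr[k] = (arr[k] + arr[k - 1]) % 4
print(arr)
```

k=1: arr[1] = (5+2)%4 = 3 → [2, 3, 7, 9, 4]
k=2: arr[2] = (7+3)%4 = 2 → [2, 3, 2, 9, 4]
k=3: arr[3] = (9+2)%4 = 3 → [2, 3, 2, 3, 4]
k=4: arr[4] = (4+3)%4 = 3 → [2, 3, 2, 3, 3]

[2, 3, 2, 3, 3]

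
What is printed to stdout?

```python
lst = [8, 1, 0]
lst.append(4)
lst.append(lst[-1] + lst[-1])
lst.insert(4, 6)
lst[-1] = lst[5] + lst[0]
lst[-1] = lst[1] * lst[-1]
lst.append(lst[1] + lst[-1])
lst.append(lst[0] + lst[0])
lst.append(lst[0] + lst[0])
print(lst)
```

[8, 1, 0, 4, 6, 16, 17, 16, 16]

append 4 → [8, 1, 0, 4]
append lst[-1]+lst[-1] = 4+4 = 8 → [8, 1, 0, 4, 8]
insert 6 at 4 → [8, 1, 0, 4, 6, 8]
lst[-1] = lst[5]+lst[0] = 8+8 = 16 → [8, 1, 0, 4, 6, 16]
lst[-1] = lst[1]*lst[-1] = 1*16 = 16 → [8, 1, 0, 4, 6, 16]
append lst[1]+lst[-1] = 1+16 = 17 → [8, 1, 0, 4, 6, 16, 17]
append lst[0]+lst[0] = 8+8 = 16 → [8, 1, 0, 4, 6, 16, 17, 16]
append lst[0]+lst[0] = 8+8 = 16 → [8, 1, 0, 4, 6, 16, 17, 16, 16]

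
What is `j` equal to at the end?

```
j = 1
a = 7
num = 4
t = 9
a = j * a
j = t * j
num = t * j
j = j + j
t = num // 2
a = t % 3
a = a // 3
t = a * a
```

18

a = 1*7 = 7
j = 9*1 = 9
num = 9*9 = 81
j = 9+9 = 18
t = 81//2 = 40
a = 40%3 = 1
a = 1//3 = 0
t = 0*0 = 0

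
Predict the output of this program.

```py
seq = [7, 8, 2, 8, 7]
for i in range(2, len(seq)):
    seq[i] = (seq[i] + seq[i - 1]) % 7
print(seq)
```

[7, 8, 3, 4, 4]

i=2: seq[2] = (2+8)%7 = 3 → [7, 8, 3, 8, 7]
i=3: seq[3] = (8+3)%7 = 4 → [7, 8, 3, 4, 7]
i=4: seq[4] = (7+4)%7 = 4 → [7, 8, 3, 4, 4]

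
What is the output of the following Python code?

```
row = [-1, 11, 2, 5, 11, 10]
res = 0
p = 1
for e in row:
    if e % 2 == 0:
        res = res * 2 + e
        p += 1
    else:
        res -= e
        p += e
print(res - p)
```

-87

e=-1: not even, res = 0-(-1) = 1; p=0
e=11: not even, res = 1-11 = -10; p=11
e=2: even, res = (-10)*2+2 = -18; p=12
e=5: not even, res = (-18)-5 = -23; p=17
e=11: not even, res = (-23)-11 = -34; p=28
e=10: even, res = (-34)*2+10 = -58; p=29
res-p = (-58)-29 = -87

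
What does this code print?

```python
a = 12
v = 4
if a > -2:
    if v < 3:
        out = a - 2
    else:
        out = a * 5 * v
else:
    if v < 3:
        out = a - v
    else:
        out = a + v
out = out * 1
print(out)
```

a=12, v=4
a > -2 is True; v < 3 is False
→ out = a * 5 * v = 240
out = 240*1 = 240

240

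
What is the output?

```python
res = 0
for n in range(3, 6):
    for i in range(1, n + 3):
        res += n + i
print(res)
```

138

n=3,i=1: res = 0+4 = 4
n=3,i=2: res = 4+5 = 9
n=3,i=3: res = 9+6 = 15
n=3,i=4: res = 15+7 = 22
n=3,i=5: res = 22+8 = 30
n=4,i=1: res = 30+5 = 35
n=4,i=2: res = 35+6 = 41
n=4,i=3: res = 41+7 = 48
n=4,i=4: res = 48+8 = 56
n=4,i=5: res = 56+9 = 65
n=4,i=6: res = 65+10 = 75
n=5,i=1: res = 75+6 = 81
n=5,i=2: res = 81+7 = 88
n=5,i=3: res = 88+8 = 96
n=5,i=4: res = 96+9 = 105
n=5,i=5: res = 105+10 = 115
n=5,i=6: res = 115+11 = 126
n=5,i=7: res = 126+12 = 138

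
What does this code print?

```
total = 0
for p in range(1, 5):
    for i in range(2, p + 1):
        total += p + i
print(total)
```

p=2,i=2: total = 0+4 = 4
p=3,i=2: total = 4+5 = 9
p=3,i=3: total = 9+6 = 15
p=4,i=2: total = 15+6 = 21
p=4,i=3: total = 21+7 = 28
p=4,i=4: total = 28+8 = 36

36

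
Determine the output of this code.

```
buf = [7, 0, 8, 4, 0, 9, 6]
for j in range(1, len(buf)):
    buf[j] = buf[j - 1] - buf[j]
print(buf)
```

[7, 7, -1, -5, -5, -14, -20]

j=1: buf[1] = 7-0 = 7 → [7, 7, 8, 4, 0, 9, 6]
j=2: buf[2] = 7-8 = -1 → [7, 7, -1, 4, 0, 9, 6]
j=3: buf[3] = (-1)-4 = -5 → [7, 7, -1, -5, 0, 9, 6]
j=4: buf[4] = (-5)-0 = -5 → [7, 7, -1, -5, -5, 9, 6]
j=5: buf[5] = (-5)-9 = -14 → [7, 7, -1, -5, -5, -14, 6]
j=6: buf[6] = (-14)-6 = -20 → [7, 7, -1, -5, -5, -14, -20]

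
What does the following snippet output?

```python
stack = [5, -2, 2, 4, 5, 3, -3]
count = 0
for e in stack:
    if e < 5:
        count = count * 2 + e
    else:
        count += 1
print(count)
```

39

e=5: not <5, count = 0+1 = 1
e=-2: <5, count = 1*2+(-2) = 0
e=2: <5, count = 0*2+2 = 2
e=4: <5, count = 2*2+4 = 8
e=5: not <5, count = 8+1 = 9
e=3: <5, count = 9*2+3 = 21
e=-3: <5, count = 21*2+(-3) = 39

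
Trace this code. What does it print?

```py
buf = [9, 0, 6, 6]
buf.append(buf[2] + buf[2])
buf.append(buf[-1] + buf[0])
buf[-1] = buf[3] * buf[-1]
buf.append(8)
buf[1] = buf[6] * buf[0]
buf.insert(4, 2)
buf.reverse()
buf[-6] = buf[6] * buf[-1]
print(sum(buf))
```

877

append buf[2]+buf[2] = 6+6 = 12 → [9, 0, 6, 6, 12]
append buf[-1]+buf[0] = 12+9 = 21 → [9, 0, 6, 6, 12, 21]
buf[-1] = buf[3]*buf[-1] = 6*21 = 126 → [9, 0, 6, 6, 12, 126]
append 8 → [9, 0, 6, 6, 12, 126, 8]
buf[1] = buf[6]*buf[0] = 8*9 = 72 → [9, 72, 6, 6, 12, 126, 8]
insert 2 at 4 → [9, 72, 6, 6, 2, 12, 126, 8]
reverse → [8, 126, 12, 2, 6, 6, 72, 9]
buf[-6] = buf[6]*buf[-1] = 72*9 = 648 → [8, 126, 648, 2, 6, 6, 72, 9]
sum = 877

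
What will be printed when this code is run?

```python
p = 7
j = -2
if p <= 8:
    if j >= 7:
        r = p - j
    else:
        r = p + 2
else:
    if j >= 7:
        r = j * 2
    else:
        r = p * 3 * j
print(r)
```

9

p=7, j=-2
p <= 8 is True; j >= 7 is False
→ r = p + 2 = 9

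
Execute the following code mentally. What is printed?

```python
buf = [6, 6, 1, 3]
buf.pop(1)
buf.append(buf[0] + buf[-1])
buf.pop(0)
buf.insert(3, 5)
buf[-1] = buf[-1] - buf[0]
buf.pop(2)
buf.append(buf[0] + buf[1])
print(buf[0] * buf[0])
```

1

pop(1) removes 6 → [6, 1, 3]
append buf[0]+buf[-1] = 6+3 = 9 → [6, 1, 3, 9]
pop(0) removes 6 → [1, 3, 9]
insert 5 at 3 → [1, 3, 9, 5]
buf[-1] = buf[-1]-buf[0] = 5-1 = 4 → [1, 3, 9, 4]
pop(2) removes 9 → [1, 3, 4]
append buf[0]+buf[1] = 1+3 = 4 → [1, 3, 4, 4]
buf[0]*buf[0] = 1*1 = 1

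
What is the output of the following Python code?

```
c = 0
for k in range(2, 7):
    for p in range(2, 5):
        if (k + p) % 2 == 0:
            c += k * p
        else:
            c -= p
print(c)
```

k=2,p=2: even sum, c = 0+4 = 4
k=2,p=3: odd sum, c = 4-3 = 1
k=2,p=4: even sum, c = 1+8 = 9
k=3,p=2: odd sum, c = 9-2 = 7
k=3,p=3: even sum, c = 7+9 = 16
k=3,p=4: odd sum, c = 16-4 = 12
k=4,p=2: even sum, c = 12+8 = 20
k=4,p=3: odd sum, c = 20-3 = 17
k=4,p=4: even sum, c = 17+16 = 33
k=5,p=2: odd sum, c = 33-2 = 31
k=5,p=3: even sum, c = 31+15 = 46
k=5,p=4: odd sum, c = 46-4 = 42
k=6,p=2: even sum, c = 42+12 = 54
k=6,p=3: odd sum, c = 54-3 = 51
k=6,p=4: even sum, c = 51+24 = 75

75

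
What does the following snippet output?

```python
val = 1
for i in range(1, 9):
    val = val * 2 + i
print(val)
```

758

i=1: val = 1*2+1 = 3
i=2: val = 3*2+2 = 8
i=3: val = 8*2+3 = 19
i=4: val = 19*2+4 = 42
i=5: val = 42*2+5 = 89
i=6: val = 89*2+6 = 184
i=7: val = 184*2+7 = 375
i=8: val = 375*2+8 = 758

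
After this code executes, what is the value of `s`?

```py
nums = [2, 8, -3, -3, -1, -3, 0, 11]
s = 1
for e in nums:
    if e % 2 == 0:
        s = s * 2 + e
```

e=2: even, s = 1*2+2 = 4
e=8: even, s = 4*2+8 = 16
e=-3: not even
e=-3: not even
e=-1: not even
e=-3: not even
e=0: even, s = 16*2+0 = 32
e=11: not even

32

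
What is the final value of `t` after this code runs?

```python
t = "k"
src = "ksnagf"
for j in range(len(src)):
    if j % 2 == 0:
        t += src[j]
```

j=0: add 'k' → 'kk'
j=1: skip
j=2: add 'n' → 'kkn'
j=3: skip
j=4: add 'g' → 'kkng'
j=5: skip

'kkng'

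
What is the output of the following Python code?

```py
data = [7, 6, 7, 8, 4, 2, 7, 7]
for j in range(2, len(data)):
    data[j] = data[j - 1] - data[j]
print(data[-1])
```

-29

j=2: data[2] = 6-7 = -1 → [7, 6, -1, 8, 4, 2, 7, 7]
j=3: data[3] = (-1)-8 = -9 → [7, 6, -1, -9, 4, 2, 7, 7]
j=4: data[4] = (-9)-4 = -13 → [7, 6, -1, -9, -13, 2, 7, 7]
j=5: data[5] = (-13)-2 = -15 → [7, 6, -1, -9, -13, -15, 7, 7]
j=6: data[6] = (-15)-7 = -22 → [7, 6, -1, -9, -13, -15, -22, 7]
j=7: data[7] = (-22)-7 = -29 → [7, 6, -1, -9, -13, -15, -22, -29]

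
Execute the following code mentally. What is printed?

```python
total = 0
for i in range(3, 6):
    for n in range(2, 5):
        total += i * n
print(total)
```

108

i=3,n=2: total = 0+6 = 6
i=3,n=3: total = 6+9 = 15
i=3,n=4: total = 15+12 = 27
i=4,n=2: total = 27+8 = 35
i=4,n=3: total = 35+12 = 47
i=4,n=4: total = 47+16 = 63
i=5,n=2: total = 63+10 = 73
i=5,n=3: total = 73+15 = 88
i=5,n=4: total = 88+20 = 108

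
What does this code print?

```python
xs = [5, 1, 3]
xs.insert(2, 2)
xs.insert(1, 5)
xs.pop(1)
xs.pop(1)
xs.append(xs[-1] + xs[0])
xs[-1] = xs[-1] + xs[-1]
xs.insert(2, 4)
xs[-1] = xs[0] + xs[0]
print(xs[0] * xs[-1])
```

50

insert 2 at 2 → [5, 1, 2, 3]
insert 5 at 1 → [5, 5, 1, 2, 3]
pop(1) removes 5 → [5, 1, 2, 3]
pop(1) removes 1 → [5, 2, 3]
append xs[-1]+xs[0] = 3+5 = 8 → [5, 2, 3, 8]
xs[-1] = xs[-1]+xs[-1] = 8+8 = 16 → [5, 2, 3, 16]
insert 4 at 2 → [5, 2, 4, 3, 16]
xs[-1] = xs[0]+xs[0] = 5+5 = 10 → [5, 2, 4, 3, 10]
xs[0]*xs[-1] = 5*10 = 50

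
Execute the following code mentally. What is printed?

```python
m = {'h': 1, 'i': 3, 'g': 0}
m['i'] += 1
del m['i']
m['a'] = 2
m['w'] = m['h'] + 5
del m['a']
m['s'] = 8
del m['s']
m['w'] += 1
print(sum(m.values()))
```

m['i'] = 3+1 = 4 → {'h': 1, 'i': 4, 'g': 0}
del 'i' → {'h': 1, 'g': 0}
m['a'] = 2 → {'h': 1, 'g': 0, 'a': 2}
m['w'] = m['h']+5 = 6 → {'h': 1, 'g': 0, 'a': 2, 'w': 6}
del 'a' → {'h': 1, 'g': 0, 'w': 6}
m['s'] = 8 → {'h': 1, 'g': 0, 'w': 6, 's': 8}
del 's' → {'h': 1, 'g': 0, 'w': 6}
m['w'] = 6+1 = 7 → {'h': 1, 'g': 0, 'w': 7}
sum of values = 8

8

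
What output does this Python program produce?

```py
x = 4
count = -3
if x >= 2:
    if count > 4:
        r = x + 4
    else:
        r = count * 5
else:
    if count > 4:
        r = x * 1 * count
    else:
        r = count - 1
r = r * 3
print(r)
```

-45

x=4, count=-3
x >= 2 is True; count > 4 is False
→ r = count * 5 = -15
r = (-15)*3 = -45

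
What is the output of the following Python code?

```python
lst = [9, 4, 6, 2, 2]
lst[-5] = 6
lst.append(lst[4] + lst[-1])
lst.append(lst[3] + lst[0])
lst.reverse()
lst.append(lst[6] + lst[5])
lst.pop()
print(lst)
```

lst[-5] = 6 → [6, 4, 6, 2, 2]
append lst[4]+lst[-1] = 2+2 = 4 → [6, 4, 6, 2, 2, 4]
append lst[3]+lst[0] = 2+6 = 8 → [6, 4, 6, 2, 2, 4, 8]
reverse → [8, 4, 2, 2, 6, 4, 6]
append lst[6]+lst[5] = 6+4 = 10 → [8, 4, 2, 2, 6, 4, 6, 10]
pop() removes 10 → [8, 4, 2, 2, 6, 4, 6]

[8, 4, 2, 2, 6, 4, 6]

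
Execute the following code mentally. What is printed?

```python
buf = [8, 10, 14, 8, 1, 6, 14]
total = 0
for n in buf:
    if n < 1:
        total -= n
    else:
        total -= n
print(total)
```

n=8: not <1, total = 0-8 = -8
n=10: not <1, total = (-8)-10 = -18
n=14: not <1, total = (-18)-14 = -32
n=8: not <1, total = (-32)-8 = -40
n=1: not <1, total = (-40)-1 = -41
n=6: not <1, total = (-41)-6 = -47
n=14: not <1, total = (-47)-14 = -61

-61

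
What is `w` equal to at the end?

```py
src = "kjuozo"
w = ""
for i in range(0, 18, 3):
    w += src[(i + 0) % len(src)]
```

'kokoko'

i=0: add src[0]='k' → 'k'
i=3: add src[3]='o' → 'ko'
i=6: add src[0]='k' → 'kok'
i=9: add src[3]='o' → 'koko'
i=12: add src[0]='k' → 'kokok'
i=15: add src[3]='o' → 'kokoko'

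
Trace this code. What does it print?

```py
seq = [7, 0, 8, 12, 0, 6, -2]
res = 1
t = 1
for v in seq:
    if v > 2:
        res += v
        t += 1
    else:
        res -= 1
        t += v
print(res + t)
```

v=7: >2, res = 1+7 = 8; t=2
v=0: not >2, res = 8-1 = 7; t=2
v=8: >2, res = 7+8 = 15; t=3
v=12: >2, res = 15+12 = 27; t=4
v=0: not >2, res = 27-1 = 26; t=4
v=6: >2, res = 26+6 = 32; t=5
v=-2: not >2, res = 32-1 = 31; t=3
res+t = 31+3 = 34

34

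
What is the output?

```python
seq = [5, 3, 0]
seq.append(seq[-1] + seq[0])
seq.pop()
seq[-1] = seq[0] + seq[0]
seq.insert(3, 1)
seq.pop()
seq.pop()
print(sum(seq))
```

8

append seq[-1]+seq[0] = 0+5 = 5 → [5, 3, 0, 5]
pop() removes 5 → [5, 3, 0]
seq[-1] = seq[0]+seq[0] = 5+5 = 10 → [5, 3, 10]
insert 1 at 3 → [5, 3, 10, 1]
pop() removes 1 → [5, 3, 10]
pop() removes 10 → [5, 3]
sum = 8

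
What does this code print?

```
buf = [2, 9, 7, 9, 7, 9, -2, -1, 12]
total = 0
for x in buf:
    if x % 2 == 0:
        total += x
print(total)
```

12

x=2: even, total = 0+2 = 2
x=9: not even
x=7: not even
x=9: not even
x=7: not even
x=9: not even
x=-2: even, total = 2+(-2) = 0
x=-1: not even
x=12: even, total = 0+12 = 12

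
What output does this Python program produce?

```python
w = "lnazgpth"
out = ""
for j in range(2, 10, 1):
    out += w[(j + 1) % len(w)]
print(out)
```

zgpthlna

j=2: add w[3]='z' → 'z'
j=3: add w[4]='g' → 'zg'
j=4: add w[5]='p' → 'zgp'
j=5: add w[6]='t' → 'zgpt'
j=6: add w[7]='h' → 'zgpth'
j=7: add w[0]='l' → 'zgpthl'
j=8: add w[1]='n' → 'zgpthln'
j=9: add w[2]='a' → 'zgpthlna'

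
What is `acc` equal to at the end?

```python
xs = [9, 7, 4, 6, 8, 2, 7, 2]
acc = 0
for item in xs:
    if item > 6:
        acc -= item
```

item=9: >6, acc = 0-9 = -9
item=7: >6, acc = (-9)-7 = -16
item=4: not >6
item=6: not >6
item=8: >6, acc = (-16)-8 = -24
item=2: not >6
item=7: >6, acc = (-24)-7 = -31
item=2: not >6

-31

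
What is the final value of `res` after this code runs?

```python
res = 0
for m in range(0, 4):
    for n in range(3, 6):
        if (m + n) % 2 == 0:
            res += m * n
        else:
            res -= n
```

16

m=0,n=3: odd sum, res = 0-3 = -3
m=0,n=4: even sum, res = (-3)+0 = -3
m=0,n=5: odd sum, res = (-3)-5 = -8
m=1,n=3: even sum, res = (-8)+3 = -5
m=1,n=4: odd sum, res = (-5)-4 = -9
m=1,n=5: even sum, res = (-9)+5 = -4
m=2,n=3: odd sum, res = (-4)-3 = -7
m=2,n=4: even sum, res = (-7)+8 = 1
m=2,n=5: odd sum, res = 1-5 = -4
m=3,n=3: even sum, res = (-4)+9 = 5
m=3,n=4: odd sum, res = 5-4 = 1
m=3,n=5: even sum, res = 1+15 = 16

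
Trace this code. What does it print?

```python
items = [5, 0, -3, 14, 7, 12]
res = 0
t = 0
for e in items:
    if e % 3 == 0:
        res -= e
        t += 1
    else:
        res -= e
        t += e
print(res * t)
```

-1015

e=5: not %3==0, res = 0-5 = -5; t=5
e=0: %3==0, res = (-5)-0 = -5; t=6
e=-3: %3==0, res = (-5)-(-3) = -2; t=7
e=14: not %3==0, res = (-2)-14 = -16; t=21
e=7: not %3==0, res = (-16)-7 = -23; t=28
e=12: %3==0, res = (-23)-12 = -35; t=29
res*t = (-35)*29 = -1015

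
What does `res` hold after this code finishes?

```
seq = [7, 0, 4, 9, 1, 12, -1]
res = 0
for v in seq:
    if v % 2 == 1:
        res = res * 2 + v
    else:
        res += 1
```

v=7: odd, res = 0*2+7 = 7
v=0: not odd, res = 7+1 = 8
v=4: not odd, res = 8+1 = 9
v=9: odd, res = 9*2+9 = 27
v=1: odd, res = 27*2+1 = 55
v=12: not odd, res = 55+1 = 56
v=-1: odd, res = 56*2+(-1) = 111

111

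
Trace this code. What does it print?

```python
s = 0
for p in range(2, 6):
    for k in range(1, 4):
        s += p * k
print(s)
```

p=2,k=1: s = 0+2 = 2
p=2,k=2: s = 2+4 = 6
p=2,k=3: s = 6+6 = 12
p=3,k=1: s = 12+3 = 15
p=3,k=2: s = 15+6 = 21
p=3,k=3: s = 21+9 = 30
p=4,k=1: s = 30+4 = 34
p=4,k=2: s = 34+8 = 42
p=4,k=3: s = 42+12 = 54
p=5,k=1: s = 54+5 = 59
p=5,k=2: s = 59+10 = 69
p=5,k=3: s = 69+15 = 84

84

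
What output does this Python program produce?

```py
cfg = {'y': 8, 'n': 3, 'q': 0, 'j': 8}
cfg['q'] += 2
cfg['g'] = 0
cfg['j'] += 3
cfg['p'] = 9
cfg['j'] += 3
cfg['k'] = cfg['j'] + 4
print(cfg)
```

cfg['q'] = 0+2 = 2 → {'y': 8, 'n': 3, 'q': 2, 'j': 8}
cfg['g'] = 0 → {'y': 8, 'n': 3, 'q': 2, 'j': 8, 'g': 0}
cfg['j'] = 8+3 = 11 → {'y': 8, 'n': 3, 'q': 2, 'j': 11, 'g': 0}
cfg['p'] = 9 → {'y': 8, 'n': 3, 'q': 2, 'j': 11, 'g': 0, 'p': 9}
cfg['j'] = 11+3 = 14 → {'y': 8, 'n': 3, 'q': 2, 'j': 14, 'g': 0, 'p': 9}
cfg['k'] = cfg['j']+4 = 18 → {'y': 8, 'n': 3, 'q': 2, 'j': 14, 'g': 0, 'p': 9, 'k': 18}

{'y': 8, 'n': 3, 'q': 2, 'j': 14, 'g': 0, 'p': 9, 'k': 18}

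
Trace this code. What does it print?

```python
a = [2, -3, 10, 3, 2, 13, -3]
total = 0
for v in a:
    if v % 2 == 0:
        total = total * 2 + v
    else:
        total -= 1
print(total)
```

v=2: even, total = 0*2+2 = 2
v=-3: not even, total = 2-1 = 1
v=10: even, total = 1*2+10 = 12
v=3: not even, total = 12-1 = 11
v=2: even, total = 11*2+2 = 24
v=13: not even, total = 24-1 = 23
v=-3: not even, total = 23-1 = 22

22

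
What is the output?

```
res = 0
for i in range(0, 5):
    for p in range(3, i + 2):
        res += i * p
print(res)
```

i=2,p=3: res = 0+6 = 6
i=3,p=3: res = 6+9 = 15
i=3,p=4: res = 15+12 = 27
i=4,p=3: res = 27+12 = 39
i=4,p=4: res = 39+16 = 55
i=4,p=5: res = 55+20 = 75

75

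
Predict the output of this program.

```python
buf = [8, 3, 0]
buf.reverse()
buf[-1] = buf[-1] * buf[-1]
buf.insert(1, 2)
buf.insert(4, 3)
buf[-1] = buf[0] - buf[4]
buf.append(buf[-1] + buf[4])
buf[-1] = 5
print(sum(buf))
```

71

reverse → [0, 3, 8]
buf[-1] = buf[-1]*buf[-1] = 8*8 = 64 → [0, 3, 64]
insert 2 at 1 → [0, 2, 3, 64]
insert 3 at 4 → [0, 2, 3, 64, 3]
buf[-1] = buf[0]-buf[4] = 0-3 = -3 → [0, 2, 3, 64, -3]
append buf[-1]+buf[4] = (-3)+(-3) = -6 → [0, 2, 3, 64, -3, -6]
buf[-1] = 5 → [0, 2, 3, 64, -3, 5]
sum = 71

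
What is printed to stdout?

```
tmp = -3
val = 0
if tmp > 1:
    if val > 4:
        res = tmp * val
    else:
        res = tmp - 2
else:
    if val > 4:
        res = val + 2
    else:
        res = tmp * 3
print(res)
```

-9

tmp=-3, val=0
tmp > 1 is False; val > 4 is False
→ res = tmp * 3 = -9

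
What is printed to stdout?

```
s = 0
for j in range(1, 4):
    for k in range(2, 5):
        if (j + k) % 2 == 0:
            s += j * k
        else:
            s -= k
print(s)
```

9

j=1,k=2: odd sum, s = 0-2 = -2
j=1,k=3: even sum, s = (-2)+3 = 1
j=1,k=4: odd sum, s = 1-4 = -3
j=2,k=2: even sum, s = (-3)+4 = 1
j=2,k=3: odd sum, s = 1-3 = -2
j=2,k=4: even sum, s = (-2)+8 = 6
j=3,k=2: odd sum, s = 6-2 = 4
j=3,k=3: even sum, s = 4+9 = 13
j=3,k=4: odd sum, s = 13-4 = 9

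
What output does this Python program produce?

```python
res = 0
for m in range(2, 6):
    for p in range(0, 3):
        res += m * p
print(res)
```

42

m=2,p=0: res = 0+0 = 0
m=2,p=1: res = 0+2 = 2
m=2,p=2: res = 2+4 = 6
m=3,p=0: res = 6+0 = 6
m=3,p=1: res = 6+3 = 9
m=3,p=2: res = 9+6 = 15
m=4,p=0: res = 15+0 = 15
m=4,p=1: res = 15+4 = 19
m=4,p=2: res = 19+8 = 27
m=5,p=0: res = 27+0 = 27
m=5,p=1: res = 27+5 = 32
m=5,p=2: res = 32+10 = 42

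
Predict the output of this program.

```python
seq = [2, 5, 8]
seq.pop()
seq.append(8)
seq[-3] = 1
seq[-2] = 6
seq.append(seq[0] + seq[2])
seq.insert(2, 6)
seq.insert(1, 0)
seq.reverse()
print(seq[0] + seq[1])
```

pop() removes 8 → [2, 5]
append 8 → [2, 5, 8]
seq[-3] = 1 → [1, 5, 8]
seq[-2] = 6 → [1, 6, 8]
append seq[0]+seq[2] = 1+8 = 9 → [1, 6, 8, 9]
insert 6 at 2 → [1, 6, 6, 8, 9]
insert 0 at 1 → [1, 0, 6, 6, 8, 9]
reverse → [9, 8, 6, 6, 0, 1]
seq[0]+seq[1] = 9+8 = 17

17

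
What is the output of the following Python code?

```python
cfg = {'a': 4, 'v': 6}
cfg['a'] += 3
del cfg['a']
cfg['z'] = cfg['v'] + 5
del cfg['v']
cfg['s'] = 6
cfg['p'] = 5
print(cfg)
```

{'z': 11, 's': 6, 'p': 5}

cfg['a'] = 4+3 = 7 → {'a': 7, 'v': 6}
del 'a' → {'v': 6}
cfg['z'] = cfg['v']+5 = 11 → {'v': 6, 'z': 11}
del 'v' → {'z': 11}
cfg['s'] = 6 → {'z': 11, 's': 6}
cfg['p'] = 5 → {'z': 11, 's': 6, 'p': 5}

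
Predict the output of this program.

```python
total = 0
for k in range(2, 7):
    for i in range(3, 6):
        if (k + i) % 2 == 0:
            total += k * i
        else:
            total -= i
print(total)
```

k=2,i=3: odd sum, total = 0-3 = -3
k=2,i=4: even sum, total = (-3)+8 = 5
k=2,i=5: odd sum, total = 5-5 = 0
k=3,i=3: even sum, total = 0+9 = 9
k=3,i=4: odd sum, total = 9-4 = 5
k=3,i=5: even sum, total = 5+15 = 20
k=4,i=3: odd sum, total = 20-3 = 17
k=4,i=4: even sum, total = 17+16 = 33
k=4,i=5: odd sum, total = 33-5 = 28
k=5,i=3: even sum, total = 28+15 = 43
k=5,i=4: odd sum, total = 43-4 = 39
k=5,i=5: even sum, total = 39+25 = 64
k=6,i=3: odd sum, total = 64-3 = 61
k=6,i=4: even sum, total = 61+24 = 85
k=6,i=5: odd sum, total = 85-5 = 80

80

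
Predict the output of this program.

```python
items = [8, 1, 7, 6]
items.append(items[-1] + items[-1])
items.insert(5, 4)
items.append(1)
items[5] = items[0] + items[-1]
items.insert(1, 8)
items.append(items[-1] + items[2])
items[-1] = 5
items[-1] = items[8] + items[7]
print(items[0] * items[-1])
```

append items[-1]+items[-1] = 6+6 = 12 → [8, 1, 7, 6, 12]
insert 4 at 5 → [8, 1, 7, 6, 12, 4]
append 1 → [8, 1, 7, 6, 12, 4, 1]
items[5] = items[0]+items[-1] = 8+1 = 9 → [8, 1, 7, 6, 12, 9, 1]
insert 8 at 1 → [8, 8, 1, 7, 6, 12, 9, 1]
append items[-1]+items[2] = 1+1 = 2 → [8, 8, 1, 7, 6, 12, 9, 1, 2]
items[-1] = 5 → [8, 8, 1, 7, 6, 12, 9, 1, 5]
items[-1] = items[8]+items[7] = 5+1 = 6 → [8, 8, 1, 7, 6, 12, 9, 1, 6]
items[0]*items[-1] = 8*6 = 48

48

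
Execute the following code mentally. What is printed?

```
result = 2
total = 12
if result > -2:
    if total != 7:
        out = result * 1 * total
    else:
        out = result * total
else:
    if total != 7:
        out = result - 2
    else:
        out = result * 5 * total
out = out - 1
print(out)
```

23

result=2, total=12
result > -2 is True; total != 7 is True
→ out = result * 1 * total = 24
out = 24-1 = 23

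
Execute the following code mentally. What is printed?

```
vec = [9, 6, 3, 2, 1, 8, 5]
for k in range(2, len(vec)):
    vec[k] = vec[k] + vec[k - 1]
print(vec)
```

[9, 6, 9, 11, 12, 20, 25]

k=2: vec[2] = 3+6 = 9 → [9, 6, 9, 2, 1, 8, 5]
k=3: vec[3] = 2+9 = 11 → [9, 6, 9, 11, 1, 8, 5]
k=4: vec[4] = 1+11 = 12 → [9, 6, 9, 11, 12, 8, 5]
k=5: vec[5] = 8+12 = 20 → [9, 6, 9, 11, 12, 20, 5]
k=6: vec[6] = 5+20 = 25 → [9, 6, 9, 11, 12, 20, 25]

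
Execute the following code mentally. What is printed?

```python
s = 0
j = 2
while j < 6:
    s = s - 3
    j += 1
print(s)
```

-12

j=2: s = 0-3 = -3
j=3: s = (-3)-3 = -6
j=4: s = (-6)-3 = -9
j=5: s = (-9)-3 = -12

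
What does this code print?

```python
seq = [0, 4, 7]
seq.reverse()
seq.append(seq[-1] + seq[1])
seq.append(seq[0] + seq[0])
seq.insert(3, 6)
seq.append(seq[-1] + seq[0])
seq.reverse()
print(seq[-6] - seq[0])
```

-7

reverse → [7, 4, 0]
append seq[-1]+seq[1] = 0+4 = 4 → [7, 4, 0, 4]
append seq[0]+seq[0] = 7+7 = 14 → [7, 4, 0, 4, 14]
insert 6 at 3 → [7, 4, 0, 6, 4, 14]
append seq[-1]+seq[0] = 14+7 = 21 → [7, 4, 0, 6, 4, 14, 21]
reverse → [21, 14, 4, 6, 0, 4, 7]
seq[-6]-seq[0] = 14-21 = -7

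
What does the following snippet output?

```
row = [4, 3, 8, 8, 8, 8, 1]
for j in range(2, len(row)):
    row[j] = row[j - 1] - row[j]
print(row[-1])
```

-30

j=2: row[2] = 3-8 = -5 → [4, 3, -5, 8, 8, 8, 1]
j=3: row[3] = (-5)-8 = -13 → [4, 3, -5, -13, 8, 8, 1]
j=4: row[4] = (-13)-8 = -21 → [4, 3, -5, -13, -21, 8, 1]
j=5: row[5] = (-21)-8 = -29 → [4, 3, -5, -13, -21, -29, 1]
j=6: row[6] = (-29)-1 = -30 → [4, 3, -5, -13, -21, -29, -30]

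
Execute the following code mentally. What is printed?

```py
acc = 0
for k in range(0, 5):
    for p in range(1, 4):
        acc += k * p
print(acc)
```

60

k=0,p=1: acc = 0+0 = 0
k=0,p=2: acc = 0+0 = 0
k=0,p=3: acc = 0+0 = 0
k=1,p=1: acc = 0+1 = 1
k=1,p=2: acc = 1+2 = 3
k=1,p=3: acc = 3+3 = 6
k=2,p=1: acc = 6+2 = 8
k=2,p=2: acc = 8+4 = 12
k=2,p=3: acc = 12+6 = 18
k=3,p=1: acc = 18+3 = 21
k=3,p=2: acc = 21+6 = 27
k=3,p=3: acc = 27+9 = 36
k=4,p=1: acc = 36+4 = 40
k=4,p=2: acc = 40+8 = 48
k=4,p=3: acc = 48+12 = 60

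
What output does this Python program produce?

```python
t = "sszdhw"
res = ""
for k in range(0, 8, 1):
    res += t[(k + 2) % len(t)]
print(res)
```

zdhwsszd

k=0: add t[2]='z' → 'z'
k=1: add t[3]='d' → 'zd'
k=2: add t[4]='h' → 'zdh'
k=3: add t[5]='w' → 'zdhw'
k=4: add t[0]='s' → 'zdhws'
k=5: add t[1]='s' → 'zdhwss'
k=6: add t[2]='z' → 'zdhwssz'
k=7: add t[3]='d' → 'zdhwsszd'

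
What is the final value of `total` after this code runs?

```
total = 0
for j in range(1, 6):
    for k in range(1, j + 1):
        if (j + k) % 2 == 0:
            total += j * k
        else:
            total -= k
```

j=1,k=1: even sum, total = 0+1 = 1
j=2,k=1: odd sum, total = 1-1 = 0
j=2,k=2: even sum, total = 0+4 = 4
j=3,k=1: even sum, total = 4+3 = 7
j=3,k=2: odd sum, total = 7-2 = 5
j=3,k=3: even sum, total = 5+9 = 14
j=4,k=1: odd sum, total = 14-1 = 13
j=4,k=2: even sum, total = 13+8 = 21
j=4,k=3: odd sum, total = 21-3 = 18
j=4,k=4: even sum, total = 18+16 = 34
j=5,k=1: even sum, total = 34+5 = 39
j=5,k=2: odd sum, total = 39-2 = 37
j=5,k=3: even sum, total = 37+15 = 52
j=5,k=4: odd sum, total = 52-4 = 48
j=5,k=5: even sum, total = 48+25 = 73

73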